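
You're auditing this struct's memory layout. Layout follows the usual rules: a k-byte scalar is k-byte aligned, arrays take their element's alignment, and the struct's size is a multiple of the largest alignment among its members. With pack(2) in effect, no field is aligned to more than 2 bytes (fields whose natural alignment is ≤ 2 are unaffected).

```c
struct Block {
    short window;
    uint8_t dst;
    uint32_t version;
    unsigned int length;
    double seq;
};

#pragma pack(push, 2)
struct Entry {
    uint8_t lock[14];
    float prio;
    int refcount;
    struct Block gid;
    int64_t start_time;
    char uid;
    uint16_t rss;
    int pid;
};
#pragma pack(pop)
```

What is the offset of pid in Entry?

Block: 0..2  window  (2B, 2-aligned); 2..3  dst  (1B, 1-aligned); 3..4  -- padding (1B); 4..8  version  (4B, 4-aligned); 8..12  length  (4B, 4-aligned); 12..16  -- padding (4B); 16..24  seq  (8B, 8-aligned); sizeof = 24, alignof = 8
0..14  lock  (14B, 1-aligned)
14..18  prio  (4B, 2-aligned)
18..22  refcount  (4B, 2-aligned)
22..46  gid  (24B, 2-aligned)
46..54  start_time  (8B, 2-aligned)
54..55  uid  (1B, 1-aligned)
55..56  -- padding (1B)
56..58  rss  (2B, 2-aligned)
58..62  pid  (4B, 2-aligned)

58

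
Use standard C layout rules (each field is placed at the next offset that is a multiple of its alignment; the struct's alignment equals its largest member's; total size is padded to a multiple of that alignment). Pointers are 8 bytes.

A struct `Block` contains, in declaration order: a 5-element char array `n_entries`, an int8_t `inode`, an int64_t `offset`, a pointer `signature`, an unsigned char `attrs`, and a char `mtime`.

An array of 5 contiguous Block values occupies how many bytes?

160

@0: n_entries [5B, align 1] → 5
@5: inode [1B, align 1] → 6
+2 pad (align 8)
@8: offset [8B, align 8] → 16
@16: signature [8B, align 8] → 24
@24: attrs [1B, align 1] → 25
@25: mtime [1B, align 1] → 26
+6 tail pad (align 8)
size 32, align 8
array of 5: 5 × 32 = 160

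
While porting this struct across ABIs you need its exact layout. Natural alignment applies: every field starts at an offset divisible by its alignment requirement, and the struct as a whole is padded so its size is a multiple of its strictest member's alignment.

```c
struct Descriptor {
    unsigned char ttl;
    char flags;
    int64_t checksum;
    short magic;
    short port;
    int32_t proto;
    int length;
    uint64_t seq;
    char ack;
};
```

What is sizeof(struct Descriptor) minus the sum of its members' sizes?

17

@0: ttl [1B, align 1] → 1
@1: flags [1B, align 1] → 2
+6 pad (align 8)
@8: checksum [8B, align 8] → 16
@16: magic [2B, align 2] → 18
@18: port [2B, align 2] → 20
@20: proto [4B, align 4] → 24
@24: length [4B, align 4] → 28
+4 pad (align 8)
@32: seq [8B, align 8] → 40
@40: ack [1B, align 1] → 41
+7 tail pad (align 8)
size 48, align 8
data bytes 31, size 48 → padding 17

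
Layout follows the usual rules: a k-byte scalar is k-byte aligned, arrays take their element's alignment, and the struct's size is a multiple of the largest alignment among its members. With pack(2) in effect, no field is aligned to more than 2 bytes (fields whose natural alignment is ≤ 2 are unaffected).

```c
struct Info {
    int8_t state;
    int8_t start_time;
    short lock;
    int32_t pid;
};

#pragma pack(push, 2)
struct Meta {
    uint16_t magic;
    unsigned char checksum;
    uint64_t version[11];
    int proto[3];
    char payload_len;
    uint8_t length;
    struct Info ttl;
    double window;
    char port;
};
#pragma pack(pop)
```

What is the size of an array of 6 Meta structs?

744

Info: 0..1  state  (1B, 1-aligned); 1..2  start_time  (1B, 1-aligned); 2..4  lock  (2B, 2-aligned); 4..8  pid  (4B, 4-aligned); sizeof = 8, alignof = 4
0..2  magic  (2B, 2-aligned)
2..3  checksum  (1B, 1-aligned)
3..4  -- padding (1B)
4..92  version  (88B, 2-aligned)
92..104  proto  (12B, 2-aligned)
104..105  payload_len  (1B, 1-aligned)
105..106  length  (1B, 1-aligned)
106..114  ttl  (8B, 2-aligned)
114..122  window  (8B, 2-aligned)
122..123  port  (1B, 1-aligned)
123..124  -- tail padding (1B)
sizeof = 124, alignof = 2
array of 6: 6 × 124 = 744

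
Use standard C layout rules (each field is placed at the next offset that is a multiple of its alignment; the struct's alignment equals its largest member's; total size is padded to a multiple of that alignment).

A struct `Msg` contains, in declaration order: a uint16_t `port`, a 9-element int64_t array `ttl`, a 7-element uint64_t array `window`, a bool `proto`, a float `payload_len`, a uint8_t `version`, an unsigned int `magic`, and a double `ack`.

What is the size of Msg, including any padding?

0..2  port  (2B, 2-aligned)
2..8  -- padding (6B)
8..80  ttl  (72B, 8-aligned)
80..136  window  (56B, 8-aligned)
136..137  proto  (1B, 1-aligned)
137..140  -- padding (3B)
140..144  payload_len  (4B, 4-aligned)
144..145  version  (1B, 1-aligned)
145..148  -- padding (3B)
148..152  magic  (4B, 4-aligned)
152..160  ack  (8B, 8-aligned)
sizeof = 160, alignof = 8

160 bytes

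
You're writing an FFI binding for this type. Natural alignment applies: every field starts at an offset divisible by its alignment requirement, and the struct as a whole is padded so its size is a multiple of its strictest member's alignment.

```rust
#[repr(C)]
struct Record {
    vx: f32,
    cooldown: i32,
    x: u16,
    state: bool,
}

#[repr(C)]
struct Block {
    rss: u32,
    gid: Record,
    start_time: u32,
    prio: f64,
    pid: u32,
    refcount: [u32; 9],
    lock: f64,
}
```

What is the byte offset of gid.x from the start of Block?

12

Record: vx at 0 (size 4, align 4) → ends 4; cooldown at 4 (size 4, align 4) → ends 8; x at 8 (size 2, align 2) → ends 10; state at 10 (size 1, align 1) → ends 11; tail pad 1 to reach multiple of 4; total 12 bytes, alignment 4
rss at 0 (size 4, align 4) → ends 4
gid at 4 (size 12, align 4) → ends 16
within Record: x at 8
4 + 8 = 12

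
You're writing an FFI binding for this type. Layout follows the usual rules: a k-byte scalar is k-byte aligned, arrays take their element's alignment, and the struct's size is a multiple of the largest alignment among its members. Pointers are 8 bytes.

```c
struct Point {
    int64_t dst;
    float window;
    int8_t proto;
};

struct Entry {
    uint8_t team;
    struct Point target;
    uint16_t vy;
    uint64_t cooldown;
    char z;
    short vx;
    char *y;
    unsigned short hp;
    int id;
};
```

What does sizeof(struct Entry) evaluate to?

Point: dst at 0 (size 8, align 8) → ends 8; window at 8 (size 4, align 4) → ends 12; proto at 12 (size 1, align 1) → ends 13; tail pad 3 to reach multiple of 8; total 16 bytes, alignment 8
team at 0 (size 1, align 1) → ends 1
pad 7 to align 8 for target
target at 8 (size 16, align 8) → ends 24
vy at 24 (size 2, align 2) → ends 26
pad 6 to align 8 for cooldown
cooldown at 32 (size 8, align 8) → ends 40
z at 40 (size 1, align 1) → ends 41
pad 1 to align 2 for vx
vx at 42 (size 2, align 2) → ends 44
pad 4 to align 8 for y
y at 48 (size 8, align 8) → ends 56
hp at 56 (size 2, align 2) → ends 58
pad 2 to align 4 for id
id at 60 (size 4, align 4) → ends 64
total 64 bytes, alignment 8

64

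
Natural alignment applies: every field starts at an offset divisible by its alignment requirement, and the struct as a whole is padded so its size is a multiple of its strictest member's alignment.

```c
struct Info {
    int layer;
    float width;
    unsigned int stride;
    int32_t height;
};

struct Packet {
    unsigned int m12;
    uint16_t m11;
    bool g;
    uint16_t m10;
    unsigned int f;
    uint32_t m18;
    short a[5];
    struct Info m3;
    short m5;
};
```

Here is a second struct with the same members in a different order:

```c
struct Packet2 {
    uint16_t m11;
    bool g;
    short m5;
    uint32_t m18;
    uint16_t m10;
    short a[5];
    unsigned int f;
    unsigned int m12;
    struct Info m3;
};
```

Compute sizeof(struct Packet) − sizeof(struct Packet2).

4

Info: layer at 0 (size 4, align 4) → ends 4; width at 4 (size 4, align 4) → ends 8; stride at 8 (size 4, align 4) → ends 12; height at 12 (size 4, align 4) → ends 16; total 16 bytes, alignment 4
m12 at 0 (size 4, align 4) → ends 4
m11 at 4 (size 2, align 2) → ends 6
g at 6 (size 1, align 1) → ends 7
pad 1 to align 2 for m10
m10 at 8 (size 2, align 2) → ends 10
pad 2 to align 4 for f
f at 12 (size 4, align 4) → ends 16
m18 at 16 (size 4, align 4) → ends 20
a at 20 (size 10, align 2) → ends 30
pad 2 to align 4 for m3
m3 at 32 (size 16, align 4) → ends 48
m5 at 48 (size 2, align 2) → ends 50
tail pad 2 to reach multiple of 4
total 52 bytes, alignment 4
— Packet2 —
m11 at 0 (size 2, align 2) → ends 2
g at 2 (size 1, align 1) → ends 3
pad 1 to align 2 for m5
m5 at 4 (size 2, align 2) → ends 6
pad 2 to align 4 for m18
m18 at 8 (size 4, align 4) → ends 12
m10 at 12 (size 2, align 2) → ends 14
a at 14 (size 10, align 2) → ends 24
f at 24 (size 4, align 4) → ends 28
m12 at 28 (size 4, align 4) → ends 32
m3 at 32 (size 16, align 4) → ends 48
total 48 bytes, alignment 4
52 − 48 = 4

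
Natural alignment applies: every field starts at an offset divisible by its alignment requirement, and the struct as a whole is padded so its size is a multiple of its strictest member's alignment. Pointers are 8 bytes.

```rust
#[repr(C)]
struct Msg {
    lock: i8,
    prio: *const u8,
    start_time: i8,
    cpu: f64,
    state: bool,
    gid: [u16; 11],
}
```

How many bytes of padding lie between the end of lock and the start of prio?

7

0..1  lock  (1B, 1-aligned)
1..8  -- padding (7B)
8..16  prio  (8B, 8-aligned)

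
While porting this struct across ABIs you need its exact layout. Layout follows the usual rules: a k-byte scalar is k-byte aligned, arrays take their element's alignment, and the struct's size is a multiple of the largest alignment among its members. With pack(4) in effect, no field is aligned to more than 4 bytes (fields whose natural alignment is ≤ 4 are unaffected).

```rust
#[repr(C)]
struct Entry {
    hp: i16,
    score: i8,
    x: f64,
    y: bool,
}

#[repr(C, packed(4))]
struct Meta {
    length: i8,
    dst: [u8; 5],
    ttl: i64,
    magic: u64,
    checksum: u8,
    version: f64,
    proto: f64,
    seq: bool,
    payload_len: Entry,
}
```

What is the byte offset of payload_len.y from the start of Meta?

Entry: @0: hp [2B, align 2] → 2; @2: score [1B, align 1] → 3; +5 pad (align 8); @8: x [8B, align 8] → 16; @16: y [1B, align 1] → 17; +7 tail pad (align 8); size 24, align 8
@0: length [1B, align 1] → 1
@1: dst [5B, align 1] → 6
+2 pad (align 4)
@8: ttl [8B, align 4] → 16
@16: magic [8B, align 4] → 24
@24: checksum [1B, align 1] → 25
+3 pad (align 4)
@28: version [8B, align 4] → 36
@36: proto [8B, align 4] → 44
@44: seq [1B, align 1] → 45
+3 pad (align 4)
@48: payload_len [24B, align 4] → 72
within Entry: y at 16
48 + 16 = 64

64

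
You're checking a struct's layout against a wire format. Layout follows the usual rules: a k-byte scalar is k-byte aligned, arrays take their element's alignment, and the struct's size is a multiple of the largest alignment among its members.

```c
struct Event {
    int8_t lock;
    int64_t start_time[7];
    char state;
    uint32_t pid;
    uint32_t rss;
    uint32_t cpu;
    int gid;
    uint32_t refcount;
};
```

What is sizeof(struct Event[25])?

2200

lock at 0 (size 1, align 1) → ends 1
pad 7 to align 8 for start_time
start_time at 8 (size 56, align 8) → ends 64
state at 64 (size 1, align 1) → ends 65
pad 3 to align 4 for pid
pid at 68 (size 4, align 4) → ends 72
rss at 72 (size 4, align 4) → ends 76
cpu at 76 (size 4, align 4) → ends 80
gid at 80 (size 4, align 4) → ends 84
refcount at 84 (size 4, align 4) → ends 88
total 88 bytes, alignment 8
array of 25: 25 × 88 = 2200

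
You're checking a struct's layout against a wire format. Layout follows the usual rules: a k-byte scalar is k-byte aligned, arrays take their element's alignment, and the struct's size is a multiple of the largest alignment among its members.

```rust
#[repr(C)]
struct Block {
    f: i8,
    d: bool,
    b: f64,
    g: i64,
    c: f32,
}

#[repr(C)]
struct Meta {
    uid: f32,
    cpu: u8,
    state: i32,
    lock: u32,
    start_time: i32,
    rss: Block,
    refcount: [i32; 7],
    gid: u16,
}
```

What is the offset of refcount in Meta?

Block: 0..1  f  (1B, 1-aligned); 1..2  d  (1B, 1-aligned); 2..8  -- padding (6B); 8..16  b  (8B, 8-aligned); 16..24  g  (8B, 8-aligned); 24..28  c  (4B, 4-aligned); 28..32  -- tail padding (4B); sizeof = 32, alignof = 8
0..4  uid  (4B, 4-aligned)
4..5  cpu  (1B, 1-aligned)
5..8  -- padding (3B)
8..12  state  (4B, 4-aligned)
12..16  lock  (4B, 4-aligned)
16..20  start_time  (4B, 4-aligned)
20..24  -- padding (4B)
24..56  rss  (32B, 8-aligned)
56..84  refcount  (28B, 4-aligned)

56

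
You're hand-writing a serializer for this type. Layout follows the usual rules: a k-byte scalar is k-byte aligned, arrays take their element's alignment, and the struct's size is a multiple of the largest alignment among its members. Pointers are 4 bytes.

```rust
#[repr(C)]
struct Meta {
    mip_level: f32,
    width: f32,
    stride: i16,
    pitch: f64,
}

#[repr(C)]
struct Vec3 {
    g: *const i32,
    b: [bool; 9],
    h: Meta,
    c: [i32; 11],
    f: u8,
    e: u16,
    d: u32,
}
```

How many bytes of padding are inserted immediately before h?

Meta: 0..4  mip_level  (4B, 4-aligned); 4..8  width  (4B, 4-aligned); 8..10  stride  (2B, 2-aligned); 10..16  -- padding (6B); 16..24  pitch  (8B, 8-aligned); sizeof = 24, alignof = 8
0..4  g  (4B, 4-aligned)
4..13  b  (9B, 1-aligned)
13..16  -- padding (3B)
16..40  h  (24B, 8-aligned)

3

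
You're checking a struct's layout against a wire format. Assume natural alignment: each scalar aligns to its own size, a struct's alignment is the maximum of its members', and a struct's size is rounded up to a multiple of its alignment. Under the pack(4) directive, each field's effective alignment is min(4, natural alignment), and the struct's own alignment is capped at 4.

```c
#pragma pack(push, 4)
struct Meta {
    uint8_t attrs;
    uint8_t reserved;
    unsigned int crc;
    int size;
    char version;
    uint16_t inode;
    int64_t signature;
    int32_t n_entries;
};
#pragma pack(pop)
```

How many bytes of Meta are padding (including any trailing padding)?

@0: attrs [1B, align 1] → 1
@1: reserved [1B, align 1] → 2
+2 pad (align 4)
@4: crc [4B, align 4] → 8
@8: size [4B, align 4] → 12
@12: version [1B, align 1] → 13
+1 pad (align 2)
@14: inode [2B, align 2] → 16
@16: signature [8B, align 4] → 24
@24: n_entries [4B, align 4] → 28
size 28, align 4
data bytes 25, size 28 → padding 3

3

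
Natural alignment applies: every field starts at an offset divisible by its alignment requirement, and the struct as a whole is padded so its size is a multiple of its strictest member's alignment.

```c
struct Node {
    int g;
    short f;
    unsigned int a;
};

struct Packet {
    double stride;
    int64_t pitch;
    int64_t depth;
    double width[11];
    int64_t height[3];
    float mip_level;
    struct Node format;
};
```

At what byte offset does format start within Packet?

Node: g at 0 (size 4, align 4) → ends 4; f at 4 (size 2, align 2) → ends 6; pad 2 to align 4 for a; a at 8 (size 4, align 4) → ends 12; total 12 bytes, alignment 4
stride at 0 (size 8, align 8) → ends 8
pitch at 8 (size 8, align 8) → ends 16
depth at 16 (size 8, align 8) → ends 24
width at 24 (size 88, align 8) → ends 112
height at 112 (size 24, align 8) → ends 136
mip_level at 136 (size 4, align 4) → ends 140
format at 140 (size 12, align 4) → ends 152

140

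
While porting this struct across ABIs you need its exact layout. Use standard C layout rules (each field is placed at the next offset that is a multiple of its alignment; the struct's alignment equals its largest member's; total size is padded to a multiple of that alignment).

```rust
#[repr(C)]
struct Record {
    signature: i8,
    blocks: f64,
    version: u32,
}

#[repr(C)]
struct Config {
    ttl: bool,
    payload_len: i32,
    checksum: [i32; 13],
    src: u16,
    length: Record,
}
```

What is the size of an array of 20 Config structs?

Record: signature at 0 (size 1, align 1) → ends 1; pad 7 to align 8 for blocks; blocks at 8 (size 8, align 8) → ends 16; version at 16 (size 4, align 4) → ends 20; tail pad 4 to reach multiple of 8; total 24 bytes, alignment 8
ttl at 0 (size 1, align 1) → ends 1
pad 3 to align 4 for payload_len
payload_len at 4 (size 4, align 4) → ends 8
checksum at 8 (size 52, align 4) → ends 60
src at 60 (size 2, align 2) → ends 62
pad 2 to align 8 for length
length at 64 (size 24, align 8) → ends 88
total 88 bytes, alignment 8
array of 20: 20 × 88 = 1760

1760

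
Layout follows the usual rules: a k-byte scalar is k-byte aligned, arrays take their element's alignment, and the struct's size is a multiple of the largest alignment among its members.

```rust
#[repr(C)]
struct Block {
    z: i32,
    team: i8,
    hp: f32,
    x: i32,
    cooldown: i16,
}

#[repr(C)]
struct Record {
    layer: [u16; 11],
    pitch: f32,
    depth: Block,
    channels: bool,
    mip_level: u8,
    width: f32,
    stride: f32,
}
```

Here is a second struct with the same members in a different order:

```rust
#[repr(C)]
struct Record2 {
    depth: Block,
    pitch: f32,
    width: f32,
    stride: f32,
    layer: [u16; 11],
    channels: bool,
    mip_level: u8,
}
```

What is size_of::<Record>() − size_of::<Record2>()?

Block: @0: z [4B, align 4] → 4; @4: team [1B, align 1] → 5; +3 pad (align 4); @8: hp [4B, align 4] → 12; @12: x [4B, align 4] → 16; @16: cooldown [2B, align 2] → 18; +2 tail pad (align 4); size 20, align 4
@0: layer [22B, align 2] → 22
+2 pad (align 4)
@24: pitch [4B, align 4] → 28
@28: depth [20B, align 4] → 48
@48: channels [1B, align 1] → 49
@49: mip_level [1B, align 1] → 50
+2 pad (align 4)
@52: width [4B, align 4] → 56
@56: stride [4B, align 4] → 60
size 60, align 4
— Record2 —
@0: depth [20B, align 4] → 20
@20: pitch [4B, align 4] → 24
@24: width [4B, align 4] → 28
@28: stride [4B, align 4] → 32
@32: layer [22B, align 2] → 54
@54: channels [1B, align 1] → 55
@55: mip_level [1B, align 1] → 56
size 56, align 4
60 − 56 = 4

4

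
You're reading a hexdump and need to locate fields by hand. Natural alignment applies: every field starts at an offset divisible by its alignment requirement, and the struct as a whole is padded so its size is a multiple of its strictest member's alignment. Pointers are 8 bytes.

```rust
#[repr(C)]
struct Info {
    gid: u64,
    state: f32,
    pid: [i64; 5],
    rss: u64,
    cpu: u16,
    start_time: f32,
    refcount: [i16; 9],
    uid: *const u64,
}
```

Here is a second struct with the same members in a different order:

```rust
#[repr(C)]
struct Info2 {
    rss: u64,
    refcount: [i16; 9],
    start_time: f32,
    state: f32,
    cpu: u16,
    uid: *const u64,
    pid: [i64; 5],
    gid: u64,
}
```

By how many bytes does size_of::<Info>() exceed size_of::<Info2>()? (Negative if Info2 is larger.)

@0: gid [8B, align 8] → 8
@8: state [4B, align 4] → 12
+4 pad (align 8)
@16: pid [40B, align 8] → 56
@56: rss [8B, align 8] → 64
@64: cpu [2B, align 2] → 66
+2 pad (align 4)
@68: start_time [4B, align 4] → 72
@72: refcount [18B, align 2] → 90
+6 pad (align 8)
@96: uid [8B, align 8] → 104
size 104, align 8
— Info2 —
@0: rss [8B, align 8] → 8
@8: refcount [18B, align 2] → 26
+2 pad (align 4)
@28: start_time [4B, align 4] → 32
@32: state [4B, align 4] → 36
@36: cpu [2B, align 2] → 38
+2 pad (align 8)
@40: uid [8B, align 8] → 48
@48: pid [40B, align 8] → 88
@88: gid [8B, align 8] → 96
size 96, align 8
104 − 96 = 8

8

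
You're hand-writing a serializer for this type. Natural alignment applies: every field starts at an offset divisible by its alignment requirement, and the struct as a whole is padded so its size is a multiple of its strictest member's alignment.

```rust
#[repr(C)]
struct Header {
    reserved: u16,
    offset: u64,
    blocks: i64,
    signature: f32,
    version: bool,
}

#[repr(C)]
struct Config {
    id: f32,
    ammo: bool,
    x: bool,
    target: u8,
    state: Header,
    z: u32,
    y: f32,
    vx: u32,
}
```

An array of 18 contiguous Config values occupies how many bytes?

1008

Header: @0: reserved [2B, align 2] → 2; +6 pad (align 8); @8: offset [8B, align 8] → 16; @16: blocks [8B, align 8] → 24; @24: signature [4B, align 4] → 28; @28: version [1B, align 1] → 29; +3 tail pad (align 8); size 32, align 8
@0: id [4B, align 4] → 4
@4: ammo [1B, align 1] → 5
@5: x [1B, align 1] → 6
@6: target [1B, align 1] → 7
+1 pad (align 8)
@8: state [32B, align 8] → 40
@40: z [4B, align 4] → 44
@44: y [4B, align 4] → 48
@48: vx [4B, align 4] → 52
+4 tail pad (align 8)
size 56, align 8
array of 18: 18 × 56 = 1008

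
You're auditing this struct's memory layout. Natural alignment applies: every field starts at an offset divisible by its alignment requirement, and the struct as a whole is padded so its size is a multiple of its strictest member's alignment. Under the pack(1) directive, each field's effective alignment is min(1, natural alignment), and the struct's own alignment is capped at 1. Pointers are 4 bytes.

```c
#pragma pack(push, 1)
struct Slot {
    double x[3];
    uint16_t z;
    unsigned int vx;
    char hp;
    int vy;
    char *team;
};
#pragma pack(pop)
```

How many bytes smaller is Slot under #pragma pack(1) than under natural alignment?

9

natural layout:
  0..24  x  (24B, 8-aligned)
  24..26  z  (2B, 2-aligned)
  26..28  -- padding (2B)
  28..32  vx  (4B, 4-aligned)
  32..33  hp  (1B, 1-aligned)
  33..36  -- padding (3B)
  36..40  vy  (4B, 4-aligned)
  40..44  team  (4B, 4-aligned)
  44..48  -- tail padding (4B)
  sizeof = 48, alignof = 8
packed(1) layout:
  0..24  x  (24B, 1-aligned)
  24..26  z  (2B, 1-aligned)
  26..30  vx  (4B, 1-aligned)
  30..31  hp  (1B, 1-aligned)
  31..35  vy  (4B, 1-aligned)
  35..39  team  (4B, 1-aligned)
  sizeof = 39, alignof = 1
48 − 39 = 9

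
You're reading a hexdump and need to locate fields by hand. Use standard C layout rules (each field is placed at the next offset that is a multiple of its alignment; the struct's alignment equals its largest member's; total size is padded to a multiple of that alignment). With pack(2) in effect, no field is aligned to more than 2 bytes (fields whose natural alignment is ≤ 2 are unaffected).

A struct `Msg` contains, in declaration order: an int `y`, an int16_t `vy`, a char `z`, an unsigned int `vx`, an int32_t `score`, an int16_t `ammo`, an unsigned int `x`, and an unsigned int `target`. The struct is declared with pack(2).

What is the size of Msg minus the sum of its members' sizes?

y at 0 (size 4, align 2) → ends 4
vy at 4 (size 2, align 2) → ends 6
z at 6 (size 1, align 1) → ends 7
pad 1 to align 2 for vx
vx at 8 (size 4, align 2) → ends 12
score at 12 (size 4, align 2) → ends 16
ammo at 16 (size 2, align 2) → ends 18
x at 18 (size 4, align 2) → ends 22
target at 22 (size 4, align 2) → ends 26
total 26 bytes, alignment 2
data bytes 25, size 26 → padding 1

1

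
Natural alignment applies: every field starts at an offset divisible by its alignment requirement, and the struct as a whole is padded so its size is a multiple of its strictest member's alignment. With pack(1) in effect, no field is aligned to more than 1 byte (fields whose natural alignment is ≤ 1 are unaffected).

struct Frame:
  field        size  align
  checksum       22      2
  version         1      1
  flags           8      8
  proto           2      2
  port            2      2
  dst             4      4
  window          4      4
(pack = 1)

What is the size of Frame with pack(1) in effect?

43

0..22  checksum  (22B, 1-aligned)
22..23  version  (1B, 1-aligned)
23..31  flags  (8B, 1-aligned)
31..33  proto  (2B, 1-aligned)
33..35  port  (2B, 1-aligned)
35..39  dst  (4B, 1-aligned)
39..43  window  (4B, 1-aligned)
sizeof = 43, alignof = 1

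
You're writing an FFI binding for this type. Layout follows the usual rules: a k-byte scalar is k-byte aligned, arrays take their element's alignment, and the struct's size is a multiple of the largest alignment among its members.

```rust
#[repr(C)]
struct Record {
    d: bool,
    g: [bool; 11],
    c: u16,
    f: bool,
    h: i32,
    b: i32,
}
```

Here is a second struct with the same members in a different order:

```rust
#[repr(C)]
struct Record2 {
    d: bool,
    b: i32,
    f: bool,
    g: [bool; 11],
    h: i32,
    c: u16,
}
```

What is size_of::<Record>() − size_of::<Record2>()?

0..1  d  (1B, 1-aligned)
1..12  g  (11B, 1-aligned)
12..14  c  (2B, 2-aligned)
14..15  f  (1B, 1-aligned)
15..16  -- padding (1B)
16..20  h  (4B, 4-aligned)
20..24  b  (4B, 4-aligned)
sizeof = 24, alignof = 4
— Record2 —
0..1  d  (1B, 1-aligned)
1..4  -- padding (3B)
4..8  b  (4B, 4-aligned)
8..9  f  (1B, 1-aligned)
9..20  g  (11B, 1-aligned)
20..24  h  (4B, 4-aligned)
24..26  c  (2B, 2-aligned)
26..28  -- tail padding (2B)
sizeof = 28, alignof = 4
24 − 28 = -4

-4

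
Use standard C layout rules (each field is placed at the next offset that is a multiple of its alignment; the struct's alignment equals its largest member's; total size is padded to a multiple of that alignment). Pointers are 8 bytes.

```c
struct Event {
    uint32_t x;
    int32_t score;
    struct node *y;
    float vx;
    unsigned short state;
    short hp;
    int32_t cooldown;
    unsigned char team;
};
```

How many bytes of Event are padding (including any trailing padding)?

3

@0: x [4B, align 4] → 4
@4: score [4B, align 4] → 8
@8: y [8B, align 8] → 16
@16: vx [4B, align 4] → 20
@20: state [2B, align 2] → 22
@22: hp [2B, align 2] → 24
@24: cooldown [4B, align 4] → 28
@28: team [1B, align 1] → 29
+3 tail pad (align 8)
size 32, align 8
data bytes 29, size 32 → padding 3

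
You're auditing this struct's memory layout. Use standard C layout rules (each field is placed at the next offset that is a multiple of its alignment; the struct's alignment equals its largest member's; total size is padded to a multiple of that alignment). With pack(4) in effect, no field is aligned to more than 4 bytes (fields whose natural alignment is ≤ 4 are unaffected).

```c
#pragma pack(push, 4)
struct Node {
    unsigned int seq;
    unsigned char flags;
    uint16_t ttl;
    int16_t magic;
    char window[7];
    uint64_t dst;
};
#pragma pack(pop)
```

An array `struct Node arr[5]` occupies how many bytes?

140

seq at 0 (size 4, align 4) → ends 4
flags at 4 (size 1, align 1) → ends 5
pad 1 to align 2 for ttl
ttl at 6 (size 2, align 2) → ends 8
magic at 8 (size 2, align 2) → ends 10
window at 10 (size 7, align 1) → ends 17
pad 3 to align 4 for dst
dst at 20 (size 8, align 4) → ends 28
total 28 bytes, alignment 4
array of 5: 5 × 28 = 140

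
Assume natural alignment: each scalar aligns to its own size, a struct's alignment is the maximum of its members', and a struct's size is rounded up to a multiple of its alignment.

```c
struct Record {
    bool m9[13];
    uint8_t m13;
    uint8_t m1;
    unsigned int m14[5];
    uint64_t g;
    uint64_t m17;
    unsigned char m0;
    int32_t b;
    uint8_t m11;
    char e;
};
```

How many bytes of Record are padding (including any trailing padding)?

m9 at 0 (size 13, align 1) → ends 13
m13 at 13 (size 1, align 1) → ends 14
m1 at 14 (size 1, align 1) → ends 15
pad 1 to align 4 for m14
m14 at 16 (size 20, align 4) → ends 36
pad 4 to align 8 for g
g at 40 (size 8, align 8) → ends 48
m17 at 48 (size 8, align 8) → ends 56
m0 at 56 (size 1, align 1) → ends 57
pad 3 to align 4 for b
b at 60 (size 4, align 4) → ends 64
m11 at 64 (size 1, align 1) → ends 65
e at 65 (size 1, align 1) → ends 66
tail pad 6 to reach multiple of 8
total 72 bytes, alignment 8
data bytes 58, size 72 → padding 14

14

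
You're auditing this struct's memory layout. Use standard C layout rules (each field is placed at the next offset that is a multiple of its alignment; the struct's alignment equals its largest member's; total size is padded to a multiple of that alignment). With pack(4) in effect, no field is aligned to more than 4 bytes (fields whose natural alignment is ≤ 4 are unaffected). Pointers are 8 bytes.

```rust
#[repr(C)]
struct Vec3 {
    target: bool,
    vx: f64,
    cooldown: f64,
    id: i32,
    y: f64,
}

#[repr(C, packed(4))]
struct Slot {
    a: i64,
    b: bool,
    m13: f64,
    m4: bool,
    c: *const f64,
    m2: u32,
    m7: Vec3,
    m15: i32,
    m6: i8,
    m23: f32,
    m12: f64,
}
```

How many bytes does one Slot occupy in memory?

96 bytes

Vec3: @0: target [1B, align 1] → 1; +7 pad (align 8); @8: vx [8B, align 8] → 16; @16: cooldown [8B, align 8] → 24; @24: id [4B, align 4] → 28; +4 pad (align 8); @32: y [8B, align 8] → 40; size 40, align 8
@0: a [8B, align 4] → 8
@8: b [1B, align 1] → 9
+3 pad (align 4)
@12: m13 [8B, align 4] → 20
@20: m4 [1B, align 1] → 21
+3 pad (align 4)
@24: c [8B, align 4] → 32
@32: m2 [4B, align 4] → 36
@36: m7 [40B, align 4] → 76
@76: m15 [4B, align 4] → 80
@80: m6 [1B, align 1] → 81
+3 pad (align 4)
@84: m23 [4B, align 4] → 88
@88: m12 [8B, align 4] → 96
size 96, align 4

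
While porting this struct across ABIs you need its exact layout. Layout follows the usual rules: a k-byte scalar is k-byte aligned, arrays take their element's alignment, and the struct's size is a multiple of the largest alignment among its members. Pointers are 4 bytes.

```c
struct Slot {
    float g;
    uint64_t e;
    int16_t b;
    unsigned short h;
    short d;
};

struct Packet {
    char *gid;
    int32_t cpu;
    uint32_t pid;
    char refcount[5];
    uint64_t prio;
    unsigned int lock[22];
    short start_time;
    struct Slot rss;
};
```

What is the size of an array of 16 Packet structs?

Slot: 0..4  g  (4B, 4-aligned); 4..8  -- padding (4B); 8..16  e  (8B, 8-aligned); 16..18  b  (2B, 2-aligned); 18..20  h  (2B, 2-aligned); 20..22  d  (2B, 2-aligned); 22..24  -- tail padding (2B); sizeof = 24, alignof = 8
0..4  gid  (4B, 4-aligned)
4..8  cpu  (4B, 4-aligned)
8..12  pid  (4B, 4-aligned)
12..17  refcount  (5B, 1-aligned)
17..24  -- padding (7B)
24..32  prio  (8B, 8-aligned)
32..120  lock  (88B, 4-aligned)
120..122  start_time  (2B, 2-aligned)
122..128  -- padding (6B)
128..152  rss  (24B, 8-aligned)
sizeof = 152, alignof = 8
array of 16: 16 × 152 = 2432

2432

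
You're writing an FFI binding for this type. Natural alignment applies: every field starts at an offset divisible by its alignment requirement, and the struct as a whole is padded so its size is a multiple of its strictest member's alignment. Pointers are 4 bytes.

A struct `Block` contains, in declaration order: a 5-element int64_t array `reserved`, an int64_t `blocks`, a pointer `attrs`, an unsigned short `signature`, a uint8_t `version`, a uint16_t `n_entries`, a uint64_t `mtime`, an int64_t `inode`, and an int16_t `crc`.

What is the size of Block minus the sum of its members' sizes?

13

@0: reserved [40B, align 8] → 40
@40: blocks [8B, align 8] → 48
@48: attrs [4B, align 4] → 52
@52: signature [2B, align 2] → 54
@54: version [1B, align 1] → 55
+1 pad (align 2)
@56: n_entries [2B, align 2] → 58
+6 pad (align 8)
@64: mtime [8B, align 8] → 72
@72: inode [8B, align 8] → 80
@80: crc [2B, align 2] → 82
+6 tail pad (align 8)
size 88, align 8
data bytes 75, size 88 → padding 13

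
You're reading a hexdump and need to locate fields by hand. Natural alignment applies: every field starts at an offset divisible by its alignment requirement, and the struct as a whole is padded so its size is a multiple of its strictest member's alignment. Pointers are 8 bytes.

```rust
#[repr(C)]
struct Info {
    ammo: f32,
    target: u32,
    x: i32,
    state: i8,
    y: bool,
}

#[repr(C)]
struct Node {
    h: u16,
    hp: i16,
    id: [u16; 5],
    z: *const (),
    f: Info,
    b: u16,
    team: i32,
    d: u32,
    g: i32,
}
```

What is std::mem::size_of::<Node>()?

Info: 0..4  ammo  (4B, 4-aligned); 4..8  target  (4B, 4-aligned); 8..12  x  (4B, 4-aligned); 12..13  state  (1B, 1-aligned); 13..14  y  (1B, 1-aligned); 14..16  -- tail padding (2B); sizeof = 16, alignof = 4
0..2  h  (2B, 2-aligned)
2..4  hp  (2B, 2-aligned)
4..14  id  (10B, 2-aligned)
14..16  -- padding (2B)
16..24  z  (8B, 8-aligned)
24..40  f  (16B, 4-aligned)
40..42  b  (2B, 2-aligned)
42..44  -- padding (2B)
44..48  team  (4B, 4-aligned)
48..52  d  (4B, 4-aligned)
52..56  g  (4B, 4-aligned)
sizeof = 56, alignof = 8

56 bytes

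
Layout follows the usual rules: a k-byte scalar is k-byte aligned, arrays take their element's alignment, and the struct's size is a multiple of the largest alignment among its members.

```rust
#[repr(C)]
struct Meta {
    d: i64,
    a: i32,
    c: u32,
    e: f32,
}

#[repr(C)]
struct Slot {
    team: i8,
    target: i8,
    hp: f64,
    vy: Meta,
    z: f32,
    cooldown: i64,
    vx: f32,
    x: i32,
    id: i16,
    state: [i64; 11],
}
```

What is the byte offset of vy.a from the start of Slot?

24

Meta: d at 0 (size 8, align 8) → ends 8; a at 8 (size 4, align 4) → ends 12; c at 12 (size 4, align 4) → ends 16; e at 16 (size 4, align 4) → ends 20; tail pad 4 to reach multiple of 8; total 24 bytes, alignment 8
team at 0 (size 1, align 1) → ends 1
target at 1 (size 1, align 1) → ends 2
pad 6 to align 8 for hp
hp at 8 (size 8, align 8) → ends 16
vy at 16 (size 24, align 8) → ends 40
within Meta: a at 8
16 + 8 = 24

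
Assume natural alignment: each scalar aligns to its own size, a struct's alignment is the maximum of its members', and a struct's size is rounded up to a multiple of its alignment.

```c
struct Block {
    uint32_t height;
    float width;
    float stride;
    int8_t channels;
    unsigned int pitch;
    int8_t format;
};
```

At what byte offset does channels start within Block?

height at 0 (size 4, align 4) → ends 4
width at 4 (size 4, align 4) → ends 8
stride at 8 (size 4, align 4) → ends 12
channels at 12 (size 1, align 1) → ends 13

12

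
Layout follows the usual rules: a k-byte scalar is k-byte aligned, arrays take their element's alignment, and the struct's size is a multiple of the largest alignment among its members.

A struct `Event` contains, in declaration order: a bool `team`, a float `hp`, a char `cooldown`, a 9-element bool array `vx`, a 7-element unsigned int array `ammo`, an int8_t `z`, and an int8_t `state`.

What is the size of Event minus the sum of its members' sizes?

0..1  team  (1B, 1-aligned)
1..4  -- padding (3B)
4..8  hp  (4B, 4-aligned)
8..9  cooldown  (1B, 1-aligned)
9..18  vx  (9B, 1-aligned)
18..20  -- padding (2B)
20..48  ammo  (28B, 4-aligned)
48..49  z  (1B, 1-aligned)
49..50  state  (1B, 1-aligned)
50..52  -- tail padding (2B)
sizeof = 52, alignof = 4
data bytes 45, size 52 → padding 7

7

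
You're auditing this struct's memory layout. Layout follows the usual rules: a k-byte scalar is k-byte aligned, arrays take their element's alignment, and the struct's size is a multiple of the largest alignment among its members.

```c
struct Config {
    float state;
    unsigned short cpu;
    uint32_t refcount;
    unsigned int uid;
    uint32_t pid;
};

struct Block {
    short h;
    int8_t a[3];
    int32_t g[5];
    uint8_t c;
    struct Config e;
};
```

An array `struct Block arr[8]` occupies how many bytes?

416

Config: state at 0 (size 4, align 4) → ends 4; cpu at 4 (size 2, align 2) → ends 6; pad 2 to align 4 for refcount; refcount at 8 (size 4, align 4) → ends 12; uid at 12 (size 4, align 4) → ends 16; pid at 16 (size 4, align 4) → ends 20; total 20 bytes, alignment 4
h at 0 (size 2, align 2) → ends 2
a at 2 (size 3, align 1) → ends 5
pad 3 to align 4 for g
g at 8 (size 20, align 4) → ends 28
c at 28 (size 1, align 1) → ends 29
pad 3 to align 4 for e
e at 32 (size 20, align 4) → ends 52
total 52 bytes, alignment 4
array of 8: 8 × 52 = 416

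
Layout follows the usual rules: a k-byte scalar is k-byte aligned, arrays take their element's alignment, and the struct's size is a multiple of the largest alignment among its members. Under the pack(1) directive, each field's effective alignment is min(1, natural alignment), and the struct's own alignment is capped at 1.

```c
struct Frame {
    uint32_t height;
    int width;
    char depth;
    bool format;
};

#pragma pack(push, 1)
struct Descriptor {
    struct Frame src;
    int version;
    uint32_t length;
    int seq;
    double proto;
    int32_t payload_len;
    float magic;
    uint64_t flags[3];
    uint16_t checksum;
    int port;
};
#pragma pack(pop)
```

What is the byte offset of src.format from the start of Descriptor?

Frame: 0..4  height  (4B, 4-aligned); 4..8  width  (4B, 4-aligned); 8..9  depth  (1B, 1-aligned); 9..10  format  (1B, 1-aligned); 10..12  -- tail padding (2B); sizeof = 12, alignof = 4
0..12  src  (12B, 1-aligned)
within Frame: format at 9
0 + 9 = 9

9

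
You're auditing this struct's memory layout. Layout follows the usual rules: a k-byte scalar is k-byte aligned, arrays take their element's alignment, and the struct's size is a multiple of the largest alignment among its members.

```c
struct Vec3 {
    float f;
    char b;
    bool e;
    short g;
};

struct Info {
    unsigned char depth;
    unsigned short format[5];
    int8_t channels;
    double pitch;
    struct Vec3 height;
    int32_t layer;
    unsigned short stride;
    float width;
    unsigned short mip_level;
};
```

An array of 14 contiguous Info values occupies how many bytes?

672

Vec3: f at 0 (size 4, align 4) → ends 4; b at 4 (size 1, align 1) → ends 5; e at 5 (size 1, align 1) → ends 6; g at 6 (size 2, align 2) → ends 8; total 8 bytes, alignment 4
depth at 0 (size 1, align 1) → ends 1
pad 1 to align 2 for format
format at 2 (size 10, align 2) → ends 12
channels at 12 (size 1, align 1) → ends 13
pad 3 to align 8 for pitch
pitch at 16 (size 8, align 8) → ends 24
height at 24 (size 8, align 4) → ends 32
layer at 32 (size 4, align 4) → ends 36
stride at 36 (size 2, align 2) → ends 38
pad 2 to align 4 for width
width at 40 (size 4, align 4) → ends 44
mip_level at 44 (size 2, align 2) → ends 46
tail pad 2 to reach multiple of 8
total 48 bytes, alignment 8
array of 14: 14 × 48 = 672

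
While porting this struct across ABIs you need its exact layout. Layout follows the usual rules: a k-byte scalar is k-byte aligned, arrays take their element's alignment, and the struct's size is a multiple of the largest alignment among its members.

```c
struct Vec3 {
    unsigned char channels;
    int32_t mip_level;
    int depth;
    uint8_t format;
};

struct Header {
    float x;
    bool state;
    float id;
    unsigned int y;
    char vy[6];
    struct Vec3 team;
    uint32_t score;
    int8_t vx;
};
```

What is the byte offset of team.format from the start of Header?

Vec3: @0: channels [1B, align 1] → 1; +3 pad (align 4); @4: mip_level [4B, align 4] → 8; @8: depth [4B, align 4] → 12; @12: format [1B, align 1] → 13; +3 tail pad (align 4); size 16, align 4
@0: x [4B, align 4] → 4
@4: state [1B, align 1] → 5
+3 pad (align 4)
@8: id [4B, align 4] → 12
@12: y [4B, align 4] → 16
@16: vy [6B, align 1] → 22
+2 pad (align 4)
@24: team [16B, align 4] → 40
within Vec3: format at 12
24 + 12 = 36

36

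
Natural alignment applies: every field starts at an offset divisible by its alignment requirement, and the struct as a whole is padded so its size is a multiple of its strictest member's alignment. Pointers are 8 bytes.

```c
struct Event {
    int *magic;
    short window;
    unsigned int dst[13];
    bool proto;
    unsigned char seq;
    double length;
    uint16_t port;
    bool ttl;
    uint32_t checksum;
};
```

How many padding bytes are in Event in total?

9

0..8  magic  (8B, 8-aligned)
8..10  window  (2B, 2-aligned)
10..12  -- padding (2B)
12..64  dst  (52B, 4-aligned)
64..65  proto  (1B, 1-aligned)
65..66  seq  (1B, 1-aligned)
66..72  -- padding (6B)
72..80  length  (8B, 8-aligned)
80..82  port  (2B, 2-aligned)
82..83  ttl  (1B, 1-aligned)
83..84  -- padding (1B)
84..88  checksum  (4B, 4-aligned)
sizeof = 88, alignof = 8
data bytes 79, size 88 → padding 9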